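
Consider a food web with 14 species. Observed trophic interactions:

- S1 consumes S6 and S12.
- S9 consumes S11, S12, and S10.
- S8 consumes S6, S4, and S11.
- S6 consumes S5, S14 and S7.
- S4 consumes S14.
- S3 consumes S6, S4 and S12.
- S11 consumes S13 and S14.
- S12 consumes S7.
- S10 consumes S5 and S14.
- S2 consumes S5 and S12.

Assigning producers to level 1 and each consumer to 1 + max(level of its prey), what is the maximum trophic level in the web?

3

Producers (level 1): S5, S13, S14, S7.
S5 → S6 → S1 gives S1 level 3.
No species has a prey at level 3, so no species reaches level 4.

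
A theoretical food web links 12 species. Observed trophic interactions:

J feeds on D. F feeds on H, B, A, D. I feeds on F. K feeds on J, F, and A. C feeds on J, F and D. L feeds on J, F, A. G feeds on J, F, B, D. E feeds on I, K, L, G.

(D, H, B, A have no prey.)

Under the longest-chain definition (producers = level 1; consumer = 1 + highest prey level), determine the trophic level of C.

Trophic level 3

D is a producer → level 1.
F eats D (level 1); other prey at levels: H 1, B 1, A 1 → level 2.
C eats F (level 2); other prey at levels: D 1, J 2 → level 3.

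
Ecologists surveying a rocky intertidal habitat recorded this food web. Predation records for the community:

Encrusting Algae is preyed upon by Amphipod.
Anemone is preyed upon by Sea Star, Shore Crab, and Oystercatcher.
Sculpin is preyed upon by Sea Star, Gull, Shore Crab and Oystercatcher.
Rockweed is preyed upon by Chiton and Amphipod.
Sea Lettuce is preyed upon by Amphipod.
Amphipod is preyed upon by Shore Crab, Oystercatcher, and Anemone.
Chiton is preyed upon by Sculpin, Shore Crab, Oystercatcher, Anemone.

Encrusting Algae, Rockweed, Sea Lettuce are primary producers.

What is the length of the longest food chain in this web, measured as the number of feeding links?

3 links

One longest chain: Encrusting Algae → Amphipod → Anemone → Shore Crab.
It has 4 species and 3 links.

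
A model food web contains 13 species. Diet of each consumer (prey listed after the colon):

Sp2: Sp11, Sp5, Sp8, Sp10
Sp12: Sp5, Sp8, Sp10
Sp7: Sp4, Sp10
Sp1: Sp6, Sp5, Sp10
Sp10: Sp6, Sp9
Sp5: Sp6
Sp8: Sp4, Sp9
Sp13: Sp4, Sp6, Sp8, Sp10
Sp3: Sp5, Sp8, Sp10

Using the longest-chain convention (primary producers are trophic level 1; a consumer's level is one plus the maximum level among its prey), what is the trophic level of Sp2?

Trophic level 3

Sp6 is a producer → level 1.
Sp5 eats Sp6 → level 2.
Sp2 eats Sp5 (level 2); other prey at levels: Sp11 1, Sp8 2, Sp10 2 → level 3.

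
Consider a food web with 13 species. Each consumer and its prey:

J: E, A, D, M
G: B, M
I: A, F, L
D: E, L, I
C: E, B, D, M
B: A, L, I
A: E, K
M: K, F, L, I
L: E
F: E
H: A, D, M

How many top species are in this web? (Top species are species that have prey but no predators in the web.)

Top species (has prey, but nothing eats it): J, G, H, C.
Count: 4.

4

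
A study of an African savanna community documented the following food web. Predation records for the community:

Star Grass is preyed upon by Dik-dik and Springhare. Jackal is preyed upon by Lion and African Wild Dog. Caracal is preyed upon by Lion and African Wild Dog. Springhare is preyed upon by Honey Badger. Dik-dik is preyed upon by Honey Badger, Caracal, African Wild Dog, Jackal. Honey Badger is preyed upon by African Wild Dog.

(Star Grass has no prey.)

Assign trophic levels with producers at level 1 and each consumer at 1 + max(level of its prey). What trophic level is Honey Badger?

Trophic level 3

Star Grass is a producer → level 1.
Dik-dik eats Star Grass → level 2.
Honey Badger eats Dik-dik (level 2); other prey at levels: Springhare 2 → level 3.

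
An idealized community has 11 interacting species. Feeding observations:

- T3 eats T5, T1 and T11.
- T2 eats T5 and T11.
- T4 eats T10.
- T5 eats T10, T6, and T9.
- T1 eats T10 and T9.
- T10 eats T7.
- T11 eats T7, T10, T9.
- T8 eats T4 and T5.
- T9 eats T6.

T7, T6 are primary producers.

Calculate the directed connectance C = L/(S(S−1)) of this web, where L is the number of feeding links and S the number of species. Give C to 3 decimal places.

The web has S = 11 species and L = 18 feeding links.
C = L / (S(S−1)) = 18 / 110 = 0.1636 ≈ 0.164.

C = 0.164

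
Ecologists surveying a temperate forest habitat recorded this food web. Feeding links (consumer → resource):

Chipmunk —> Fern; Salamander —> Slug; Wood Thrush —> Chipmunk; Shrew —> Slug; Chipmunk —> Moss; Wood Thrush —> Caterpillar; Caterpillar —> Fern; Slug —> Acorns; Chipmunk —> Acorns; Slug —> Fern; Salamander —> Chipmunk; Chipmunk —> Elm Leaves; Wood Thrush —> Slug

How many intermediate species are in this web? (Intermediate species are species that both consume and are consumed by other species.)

Intermediate species (has both prey and predators): Slug, Chipmunk, Caterpillar.
Count: 3.

3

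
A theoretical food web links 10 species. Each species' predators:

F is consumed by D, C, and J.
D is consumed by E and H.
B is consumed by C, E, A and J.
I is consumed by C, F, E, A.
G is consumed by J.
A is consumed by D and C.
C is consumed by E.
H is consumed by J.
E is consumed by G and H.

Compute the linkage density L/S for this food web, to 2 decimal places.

There are L = 20 links among S = 10 species.
L/S = 20/10 = 2.0000 ≈ 2.00.

L/S = 2.00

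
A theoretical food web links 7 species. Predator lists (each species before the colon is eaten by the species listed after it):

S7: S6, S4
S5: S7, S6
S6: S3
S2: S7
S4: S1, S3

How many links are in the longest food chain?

One longest chain: S2 → S7 → S4 → S1.
It has 4 species and 3 links.

3 links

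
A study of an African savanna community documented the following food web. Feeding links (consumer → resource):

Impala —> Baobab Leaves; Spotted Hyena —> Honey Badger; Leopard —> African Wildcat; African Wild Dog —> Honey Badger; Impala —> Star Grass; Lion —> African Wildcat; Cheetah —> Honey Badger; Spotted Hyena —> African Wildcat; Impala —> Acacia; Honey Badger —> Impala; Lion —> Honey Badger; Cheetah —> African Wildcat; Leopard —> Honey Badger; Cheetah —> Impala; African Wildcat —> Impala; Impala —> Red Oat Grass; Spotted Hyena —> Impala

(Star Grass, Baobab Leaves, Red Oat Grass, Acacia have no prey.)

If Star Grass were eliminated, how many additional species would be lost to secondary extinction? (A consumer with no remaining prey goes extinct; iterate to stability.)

0

Remove Star Grass.
Every predator of it retains at least one other prey: Impala still has Baobab Leaves, Red Oat Grass, Acacia.
No consumer loses all prey, so no secondary extinctions occur.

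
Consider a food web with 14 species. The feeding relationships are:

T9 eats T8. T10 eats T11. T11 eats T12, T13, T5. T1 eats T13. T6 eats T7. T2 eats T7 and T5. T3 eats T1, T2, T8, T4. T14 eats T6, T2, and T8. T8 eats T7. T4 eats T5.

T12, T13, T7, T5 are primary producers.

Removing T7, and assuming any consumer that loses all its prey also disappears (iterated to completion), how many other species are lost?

Remove T7.
Round 1: T8 (all prey gone), T6 (all prey gone) → extinct.
Round 2: T9 (all prey gone) → extinct.
No further losses. Total secondary extinctions: 3.

3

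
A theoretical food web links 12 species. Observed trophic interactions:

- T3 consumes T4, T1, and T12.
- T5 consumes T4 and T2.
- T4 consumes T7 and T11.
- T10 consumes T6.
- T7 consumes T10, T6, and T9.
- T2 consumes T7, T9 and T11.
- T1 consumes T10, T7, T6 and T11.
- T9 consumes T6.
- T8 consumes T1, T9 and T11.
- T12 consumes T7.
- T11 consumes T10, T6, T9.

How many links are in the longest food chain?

One longest chain: T6 → T9 → T11 → T1 → T8.
It has 5 species and 4 links.

4 links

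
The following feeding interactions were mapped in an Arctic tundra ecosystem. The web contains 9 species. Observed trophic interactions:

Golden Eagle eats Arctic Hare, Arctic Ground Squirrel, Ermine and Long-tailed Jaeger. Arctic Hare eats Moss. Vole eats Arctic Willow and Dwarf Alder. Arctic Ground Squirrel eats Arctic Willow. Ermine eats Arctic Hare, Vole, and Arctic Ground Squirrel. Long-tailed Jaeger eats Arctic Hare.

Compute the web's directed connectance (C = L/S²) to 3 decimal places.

The web has S = 9 species and L = 12 feeding links.
C = L / S² = 12 / 81 = 0.1481 ≈ 0.148.

C = 0.148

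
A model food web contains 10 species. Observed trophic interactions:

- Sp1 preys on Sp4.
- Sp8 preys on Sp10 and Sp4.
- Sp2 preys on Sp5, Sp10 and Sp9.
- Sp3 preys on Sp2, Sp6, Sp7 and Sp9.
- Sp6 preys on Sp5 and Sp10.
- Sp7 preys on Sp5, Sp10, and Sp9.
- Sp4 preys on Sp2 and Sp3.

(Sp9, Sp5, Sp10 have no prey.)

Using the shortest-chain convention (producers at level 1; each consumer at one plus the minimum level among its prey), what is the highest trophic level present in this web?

4

Producers (level 1): Sp9, Sp5, Sp10.
Following each consumer down to its lowest-level prey: Sp9 → Sp2 → Sp4 → Sp1 (levels 1 through 4).
All prey of Sp1 (Sp4 3) are at level 3 or above, so Sp1 is at level 1 + 3 = 4.
Every consumer has at least one prey at level 3 or below, so none exceeds level 4.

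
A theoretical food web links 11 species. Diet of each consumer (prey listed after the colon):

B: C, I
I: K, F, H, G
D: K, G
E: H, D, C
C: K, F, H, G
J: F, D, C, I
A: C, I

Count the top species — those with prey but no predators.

4

Top species (has prey, but nothing eats it): B, E, J, A.
Count: 4.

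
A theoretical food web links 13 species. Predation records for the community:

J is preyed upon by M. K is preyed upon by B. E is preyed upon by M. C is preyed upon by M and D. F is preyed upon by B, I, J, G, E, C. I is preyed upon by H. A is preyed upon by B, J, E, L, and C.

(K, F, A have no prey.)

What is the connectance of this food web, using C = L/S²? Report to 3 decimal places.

C = 0.101

The web has S = 13 species and L = 17 feeding links.
C = L / S² = 17 / 169 = 0.1006 ≈ 0.101.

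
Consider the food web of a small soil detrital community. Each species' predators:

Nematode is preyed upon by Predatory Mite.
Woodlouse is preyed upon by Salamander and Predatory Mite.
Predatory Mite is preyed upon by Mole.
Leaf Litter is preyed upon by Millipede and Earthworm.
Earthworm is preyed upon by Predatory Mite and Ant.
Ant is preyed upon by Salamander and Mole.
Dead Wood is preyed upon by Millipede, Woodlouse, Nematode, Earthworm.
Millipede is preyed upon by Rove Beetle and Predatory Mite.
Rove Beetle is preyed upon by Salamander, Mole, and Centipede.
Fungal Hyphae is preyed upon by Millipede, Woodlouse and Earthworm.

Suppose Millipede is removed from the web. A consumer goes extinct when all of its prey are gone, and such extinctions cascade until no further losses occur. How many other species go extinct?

2

Remove Millipede.
Round 1: Rove Beetle (all prey gone) → extinct.
Round 2: Centipede (all prey gone) → extinct.
No further losses. Total secondary extinctions: 2.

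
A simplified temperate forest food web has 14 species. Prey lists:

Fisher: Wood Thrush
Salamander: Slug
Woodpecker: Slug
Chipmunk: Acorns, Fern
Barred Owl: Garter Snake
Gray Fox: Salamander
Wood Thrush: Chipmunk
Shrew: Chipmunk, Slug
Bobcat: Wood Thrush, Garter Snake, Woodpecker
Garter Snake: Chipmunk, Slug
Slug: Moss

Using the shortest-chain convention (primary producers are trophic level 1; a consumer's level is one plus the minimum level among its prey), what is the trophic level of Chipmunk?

Trophic level 2

Acorns is a producer → level 1.
Chipmunk eats Acorns → level 2.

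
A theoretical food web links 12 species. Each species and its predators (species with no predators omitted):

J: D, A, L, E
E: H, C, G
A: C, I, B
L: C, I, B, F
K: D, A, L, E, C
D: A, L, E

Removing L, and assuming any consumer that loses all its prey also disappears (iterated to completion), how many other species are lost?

Remove L.
Round 1: F (all prey gone) → extinct.
No further losses. Total secondary extinctions: 1.

1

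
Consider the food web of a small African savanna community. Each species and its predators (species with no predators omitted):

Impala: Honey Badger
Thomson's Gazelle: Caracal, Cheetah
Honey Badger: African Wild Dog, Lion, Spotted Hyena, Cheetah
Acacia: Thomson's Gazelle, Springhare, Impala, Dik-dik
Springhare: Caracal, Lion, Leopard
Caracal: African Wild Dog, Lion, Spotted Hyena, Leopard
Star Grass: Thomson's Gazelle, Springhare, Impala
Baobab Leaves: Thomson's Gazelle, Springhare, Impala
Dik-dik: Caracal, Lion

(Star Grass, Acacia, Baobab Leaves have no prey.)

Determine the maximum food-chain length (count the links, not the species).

3 links

One longest chain: Star Grass → Impala → Honey Badger → African Wild Dog.
It has 4 species and 3 links.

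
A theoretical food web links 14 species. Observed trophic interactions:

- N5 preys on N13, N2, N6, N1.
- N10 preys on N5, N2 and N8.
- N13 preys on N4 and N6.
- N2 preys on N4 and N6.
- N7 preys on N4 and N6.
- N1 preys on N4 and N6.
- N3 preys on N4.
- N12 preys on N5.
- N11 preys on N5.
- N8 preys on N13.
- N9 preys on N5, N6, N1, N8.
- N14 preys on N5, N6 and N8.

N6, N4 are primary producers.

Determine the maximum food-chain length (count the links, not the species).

One longest chain: N6 → N13 → N8 → N10.
It has 4 species and 3 links.

3 links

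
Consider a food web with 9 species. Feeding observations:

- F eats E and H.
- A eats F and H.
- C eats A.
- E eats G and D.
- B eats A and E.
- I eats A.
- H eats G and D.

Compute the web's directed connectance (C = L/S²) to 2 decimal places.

C = 0.15

The web has S = 9 species and L = 12 feeding links.
C = L / S² = 12 / 81 = 0.1481 ≈ 0.15.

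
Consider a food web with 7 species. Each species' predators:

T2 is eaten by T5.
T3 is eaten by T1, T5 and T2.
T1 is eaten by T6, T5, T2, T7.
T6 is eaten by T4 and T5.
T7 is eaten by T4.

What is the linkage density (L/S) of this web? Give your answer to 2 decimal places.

There are L = 11 links among S = 7 species.
L/S = 11/7 = 1.5714 ≈ 1.57.

L/S = 1.57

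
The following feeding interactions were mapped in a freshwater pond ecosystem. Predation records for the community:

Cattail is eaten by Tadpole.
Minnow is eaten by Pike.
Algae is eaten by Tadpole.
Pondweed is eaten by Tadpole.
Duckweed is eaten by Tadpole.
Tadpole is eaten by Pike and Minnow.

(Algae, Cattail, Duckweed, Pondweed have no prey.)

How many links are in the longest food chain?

One longest chain: Algae → Tadpole → Minnow → Pike.
It has 4 species and 3 links.

3 links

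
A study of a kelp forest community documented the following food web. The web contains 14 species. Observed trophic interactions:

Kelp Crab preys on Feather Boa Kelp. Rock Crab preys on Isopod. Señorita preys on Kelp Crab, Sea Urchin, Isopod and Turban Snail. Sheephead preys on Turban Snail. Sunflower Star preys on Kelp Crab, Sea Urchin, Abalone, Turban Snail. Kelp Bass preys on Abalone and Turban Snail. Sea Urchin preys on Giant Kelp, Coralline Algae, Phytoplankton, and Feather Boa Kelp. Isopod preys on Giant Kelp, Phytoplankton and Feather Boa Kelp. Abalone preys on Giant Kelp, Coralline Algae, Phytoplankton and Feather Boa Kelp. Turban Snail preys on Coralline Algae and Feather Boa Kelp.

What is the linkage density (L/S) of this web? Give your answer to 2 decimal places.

There are L = 26 links among S = 14 species.
L/S = 26/14 = 1.8571 ≈ 1.86.

L/S = 1.86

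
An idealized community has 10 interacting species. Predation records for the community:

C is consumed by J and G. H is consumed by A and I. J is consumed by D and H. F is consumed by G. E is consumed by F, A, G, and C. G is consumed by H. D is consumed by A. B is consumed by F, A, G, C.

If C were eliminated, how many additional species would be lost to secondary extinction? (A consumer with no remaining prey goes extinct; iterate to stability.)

2

Remove C.
Round 1: J (all prey gone) → extinct.
Round 2: D (all prey gone) → extinct.
No further losses. Total secondary extinctions: 2.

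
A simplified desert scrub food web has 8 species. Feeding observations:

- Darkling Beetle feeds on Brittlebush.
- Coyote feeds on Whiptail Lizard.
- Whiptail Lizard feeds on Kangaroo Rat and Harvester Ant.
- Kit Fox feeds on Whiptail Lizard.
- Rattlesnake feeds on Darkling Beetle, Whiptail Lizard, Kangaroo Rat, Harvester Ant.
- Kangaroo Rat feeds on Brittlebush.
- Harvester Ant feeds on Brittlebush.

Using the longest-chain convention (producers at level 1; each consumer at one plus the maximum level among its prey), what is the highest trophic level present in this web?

4

Producers (level 1): Brittlebush.
Brittlebush → Harvester Ant → Whiptail Lizard → Rattlesnake gives Rattlesnake level 4.
No species has a prey at level 4, so no species reaches level 5.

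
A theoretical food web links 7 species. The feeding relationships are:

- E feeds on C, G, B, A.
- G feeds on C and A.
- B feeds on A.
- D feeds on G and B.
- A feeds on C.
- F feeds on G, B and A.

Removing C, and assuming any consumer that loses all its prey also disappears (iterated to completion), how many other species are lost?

6

Remove C.
Round 1: A (all prey gone) → extinct.
Round 2: G (all prey gone), B (all prey gone) → extinct.
Round 3: E (all prey gone), F (all prey gone), D (all prey gone) → extinct.
No further losses. Total secondary extinctions: 6.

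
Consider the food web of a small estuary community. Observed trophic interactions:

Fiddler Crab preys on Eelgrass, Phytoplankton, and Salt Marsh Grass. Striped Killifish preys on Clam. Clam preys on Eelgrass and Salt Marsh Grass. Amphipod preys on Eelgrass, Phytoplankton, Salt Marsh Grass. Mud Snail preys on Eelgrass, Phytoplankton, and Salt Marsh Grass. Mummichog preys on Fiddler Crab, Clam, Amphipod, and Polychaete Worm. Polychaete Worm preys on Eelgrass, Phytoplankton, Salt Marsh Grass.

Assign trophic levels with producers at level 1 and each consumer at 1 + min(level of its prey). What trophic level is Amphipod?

Phytoplankton is a producer → level 1.
Amphipod eats Phytoplankton → level 2.

Trophic level 2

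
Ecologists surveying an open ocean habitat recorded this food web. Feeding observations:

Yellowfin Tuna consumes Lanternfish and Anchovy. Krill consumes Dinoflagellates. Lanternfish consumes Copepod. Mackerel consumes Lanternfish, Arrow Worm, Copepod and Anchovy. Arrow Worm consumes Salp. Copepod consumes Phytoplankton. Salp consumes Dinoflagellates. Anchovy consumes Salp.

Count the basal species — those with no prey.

2

Basal species (no prey listed): Dinoflagellates, Phytoplankton.
Count: 2.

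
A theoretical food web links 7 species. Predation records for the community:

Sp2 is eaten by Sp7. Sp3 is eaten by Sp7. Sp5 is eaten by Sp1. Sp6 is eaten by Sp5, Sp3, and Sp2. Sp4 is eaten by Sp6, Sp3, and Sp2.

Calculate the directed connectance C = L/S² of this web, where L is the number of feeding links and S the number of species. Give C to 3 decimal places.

C = 0.184

The web has S = 7 species and L = 9 feeding links.
C = L / S² = 9 / 49 = 0.1837 ≈ 0.184.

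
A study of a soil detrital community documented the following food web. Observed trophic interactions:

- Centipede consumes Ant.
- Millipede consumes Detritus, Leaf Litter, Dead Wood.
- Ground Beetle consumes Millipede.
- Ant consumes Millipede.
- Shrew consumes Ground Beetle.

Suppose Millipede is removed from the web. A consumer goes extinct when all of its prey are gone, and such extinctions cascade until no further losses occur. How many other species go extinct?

4

Remove Millipede.
Round 1: Ant (all prey gone), Ground Beetle (all prey gone) → extinct.
Round 2: Shrew (all prey gone), Centipede (all prey gone) → extinct.
No further losses. Total secondary extinctions: 4.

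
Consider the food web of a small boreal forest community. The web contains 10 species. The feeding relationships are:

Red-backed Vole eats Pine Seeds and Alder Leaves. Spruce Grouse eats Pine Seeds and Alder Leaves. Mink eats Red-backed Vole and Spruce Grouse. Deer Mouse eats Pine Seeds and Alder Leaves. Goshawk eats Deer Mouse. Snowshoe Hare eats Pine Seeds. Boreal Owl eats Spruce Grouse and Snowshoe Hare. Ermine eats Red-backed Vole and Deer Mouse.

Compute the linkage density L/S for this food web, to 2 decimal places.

There are L = 14 links among S = 10 species.
L/S = 14/10 = 1.4000 ≈ 1.40.

L/S = 1.40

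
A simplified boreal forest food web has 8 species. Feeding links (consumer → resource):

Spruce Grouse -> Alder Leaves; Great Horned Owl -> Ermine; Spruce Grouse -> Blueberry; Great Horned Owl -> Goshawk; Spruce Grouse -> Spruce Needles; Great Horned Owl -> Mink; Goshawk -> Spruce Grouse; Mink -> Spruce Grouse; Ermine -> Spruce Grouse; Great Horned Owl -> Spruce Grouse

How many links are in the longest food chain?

One longest chain: Spruce Needles → Spruce Grouse → Goshawk → Great Horned Owl.
It has 4 species and 3 links.

3 links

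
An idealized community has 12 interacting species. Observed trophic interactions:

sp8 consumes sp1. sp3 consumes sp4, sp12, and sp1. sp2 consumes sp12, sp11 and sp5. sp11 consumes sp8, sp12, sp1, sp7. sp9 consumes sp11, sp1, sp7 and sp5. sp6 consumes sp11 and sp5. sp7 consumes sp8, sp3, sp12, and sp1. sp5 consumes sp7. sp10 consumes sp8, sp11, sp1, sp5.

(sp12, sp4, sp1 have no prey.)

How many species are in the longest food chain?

One longest chain: sp1 → sp8 → sp7 → sp5 → sp10.
It has 5 species and 4 links.

5 species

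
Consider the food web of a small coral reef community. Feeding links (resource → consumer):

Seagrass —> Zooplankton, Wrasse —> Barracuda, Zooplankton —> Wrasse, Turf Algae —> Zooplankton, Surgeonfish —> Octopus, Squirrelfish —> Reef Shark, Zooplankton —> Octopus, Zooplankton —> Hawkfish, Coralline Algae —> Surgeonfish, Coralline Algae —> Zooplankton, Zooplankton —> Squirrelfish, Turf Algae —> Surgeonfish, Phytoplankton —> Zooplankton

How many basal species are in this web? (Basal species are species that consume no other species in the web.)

4

Basal species (no prey listed): Seagrass, Coralline Algae, Turf Algae, Phytoplankton.
Count: 4.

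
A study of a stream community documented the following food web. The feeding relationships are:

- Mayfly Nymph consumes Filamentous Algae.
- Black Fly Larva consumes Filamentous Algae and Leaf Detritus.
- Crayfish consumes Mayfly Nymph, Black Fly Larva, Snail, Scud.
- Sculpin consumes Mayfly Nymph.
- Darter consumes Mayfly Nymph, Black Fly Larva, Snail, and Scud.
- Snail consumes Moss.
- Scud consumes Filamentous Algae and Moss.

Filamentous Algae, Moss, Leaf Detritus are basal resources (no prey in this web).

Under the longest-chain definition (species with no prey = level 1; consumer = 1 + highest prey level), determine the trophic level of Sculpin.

Filamentous Algae has no prey (basal) → level 1.
Mayfly Nymph eats Filamentous Algae → level 2.
Sculpin eats Mayfly Nymph → level 3.

Trophic level 3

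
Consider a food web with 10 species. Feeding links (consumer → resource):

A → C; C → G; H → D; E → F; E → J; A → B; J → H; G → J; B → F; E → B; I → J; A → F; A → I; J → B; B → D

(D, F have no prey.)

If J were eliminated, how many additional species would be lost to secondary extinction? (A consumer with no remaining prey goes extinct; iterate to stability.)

Remove J.
Round 1: G (all prey gone), I (all prey gone) → extinct.
Round 2: C (all prey gone) → extinct.
No further losses. Total secondary extinctions: 3.

3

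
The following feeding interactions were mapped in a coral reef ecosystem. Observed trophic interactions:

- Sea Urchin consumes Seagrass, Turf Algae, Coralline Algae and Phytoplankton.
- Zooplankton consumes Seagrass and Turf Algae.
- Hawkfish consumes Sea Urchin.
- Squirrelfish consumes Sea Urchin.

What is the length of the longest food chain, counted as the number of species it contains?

One longest chain: Turf Algae → Sea Urchin → Hawkfish.
It has 3 species and 2 links.

3 species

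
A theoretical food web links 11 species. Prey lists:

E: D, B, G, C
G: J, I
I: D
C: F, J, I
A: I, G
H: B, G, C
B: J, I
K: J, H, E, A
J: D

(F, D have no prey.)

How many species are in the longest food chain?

One longest chain: D → J → B → E → K.
It has 5 species and 4 links.

5 species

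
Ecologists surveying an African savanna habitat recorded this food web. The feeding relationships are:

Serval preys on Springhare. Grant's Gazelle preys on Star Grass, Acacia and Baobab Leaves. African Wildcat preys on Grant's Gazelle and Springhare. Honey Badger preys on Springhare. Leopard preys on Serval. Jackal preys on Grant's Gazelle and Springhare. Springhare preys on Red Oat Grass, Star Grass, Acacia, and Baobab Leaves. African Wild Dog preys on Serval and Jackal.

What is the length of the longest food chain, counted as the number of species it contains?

4 species

One longest chain: Star Grass → Springhare → Serval → Leopard.
It has 4 species and 3 links.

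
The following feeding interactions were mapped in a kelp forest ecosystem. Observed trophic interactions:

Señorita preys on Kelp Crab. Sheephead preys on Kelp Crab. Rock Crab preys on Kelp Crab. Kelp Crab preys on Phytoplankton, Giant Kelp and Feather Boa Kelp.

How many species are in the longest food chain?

One longest chain: Giant Kelp → Kelp Crab → Sheephead.
It has 3 species and 2 links.

3 species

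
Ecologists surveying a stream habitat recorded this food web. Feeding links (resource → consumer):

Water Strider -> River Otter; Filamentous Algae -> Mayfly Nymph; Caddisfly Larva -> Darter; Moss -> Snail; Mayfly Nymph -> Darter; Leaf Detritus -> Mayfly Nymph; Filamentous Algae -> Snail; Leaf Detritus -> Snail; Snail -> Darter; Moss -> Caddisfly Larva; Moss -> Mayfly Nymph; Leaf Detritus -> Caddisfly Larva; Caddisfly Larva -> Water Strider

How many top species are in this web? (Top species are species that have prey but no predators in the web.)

2

Top species (has prey, but nothing eats it): Darter, River Otter.
Count: 2.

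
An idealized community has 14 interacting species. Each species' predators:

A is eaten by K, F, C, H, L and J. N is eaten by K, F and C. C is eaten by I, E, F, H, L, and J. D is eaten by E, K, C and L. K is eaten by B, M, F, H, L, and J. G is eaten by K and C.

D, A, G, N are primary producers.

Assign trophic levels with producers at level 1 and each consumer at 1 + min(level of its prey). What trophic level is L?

Trophic level 2

D is a producer → level 1.
L eats D → level 2.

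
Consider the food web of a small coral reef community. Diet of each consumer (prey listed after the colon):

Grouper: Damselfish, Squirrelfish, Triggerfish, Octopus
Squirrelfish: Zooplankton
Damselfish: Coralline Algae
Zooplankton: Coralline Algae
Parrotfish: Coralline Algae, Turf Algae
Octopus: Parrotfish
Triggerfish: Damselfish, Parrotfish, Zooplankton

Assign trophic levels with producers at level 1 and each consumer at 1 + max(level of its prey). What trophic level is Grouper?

Trophic level 4

Coralline Algae is a producer → level 1.
Zooplankton eats Coralline Algae → level 2.
Squirrelfish eats Zooplankton → level 3.
Grouper eats Squirrelfish (level 3); other prey at levels: Damselfish 2, Triggerfish 3, Octopus 3 → level 4.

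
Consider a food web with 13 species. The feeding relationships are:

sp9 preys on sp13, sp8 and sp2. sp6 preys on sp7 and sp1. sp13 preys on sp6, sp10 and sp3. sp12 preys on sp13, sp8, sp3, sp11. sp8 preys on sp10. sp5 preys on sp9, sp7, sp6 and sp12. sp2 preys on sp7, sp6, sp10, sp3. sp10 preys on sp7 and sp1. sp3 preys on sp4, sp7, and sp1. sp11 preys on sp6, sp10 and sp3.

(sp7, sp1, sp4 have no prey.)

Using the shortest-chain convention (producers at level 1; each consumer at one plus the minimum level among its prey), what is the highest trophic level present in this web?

3

Producers (level 1): sp7, sp1, sp4.
Following each consumer down to its lowest-level prey: sp7 → sp10 → sp11 (levels 1 through 3).
All prey of sp11 (sp10 2, sp6 2, sp3 2) are at level 2 or above, so sp11 is at level 1 + 2 = 3.
Every consumer has at least one prey at level 2 or below, so none exceeds level 3.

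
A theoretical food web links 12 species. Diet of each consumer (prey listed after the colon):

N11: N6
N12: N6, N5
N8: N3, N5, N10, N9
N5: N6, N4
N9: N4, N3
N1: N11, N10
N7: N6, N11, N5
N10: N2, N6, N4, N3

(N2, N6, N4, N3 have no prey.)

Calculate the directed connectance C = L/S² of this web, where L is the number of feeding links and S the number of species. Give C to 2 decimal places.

The web has S = 12 species and L = 20 feeding links.
C = L / S² = 20 / 144 = 0.1389 ≈ 0.14.

C = 0.14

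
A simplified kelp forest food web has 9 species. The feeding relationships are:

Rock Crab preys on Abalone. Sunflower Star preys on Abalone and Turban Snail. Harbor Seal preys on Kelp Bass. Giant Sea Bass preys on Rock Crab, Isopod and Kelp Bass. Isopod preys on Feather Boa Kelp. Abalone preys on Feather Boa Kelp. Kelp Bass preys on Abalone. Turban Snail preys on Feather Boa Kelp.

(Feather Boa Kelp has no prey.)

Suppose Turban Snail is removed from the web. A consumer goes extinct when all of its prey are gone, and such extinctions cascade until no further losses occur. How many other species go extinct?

0

Remove Turban Snail.
Every predator of it retains at least one other prey: Sunflower Star still has Abalone.
No consumer loses all prey, so no secondary extinctions occur.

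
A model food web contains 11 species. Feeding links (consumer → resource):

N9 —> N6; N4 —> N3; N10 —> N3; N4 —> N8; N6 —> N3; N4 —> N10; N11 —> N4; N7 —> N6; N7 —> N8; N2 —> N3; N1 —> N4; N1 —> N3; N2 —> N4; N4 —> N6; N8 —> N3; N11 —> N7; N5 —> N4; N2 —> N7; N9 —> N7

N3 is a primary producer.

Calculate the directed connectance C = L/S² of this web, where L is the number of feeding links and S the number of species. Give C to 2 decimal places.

C = 0.16

The web has S = 11 species and L = 19 feeding links.
C = L / S² = 19 / 121 = 0.1570 ≈ 0.16.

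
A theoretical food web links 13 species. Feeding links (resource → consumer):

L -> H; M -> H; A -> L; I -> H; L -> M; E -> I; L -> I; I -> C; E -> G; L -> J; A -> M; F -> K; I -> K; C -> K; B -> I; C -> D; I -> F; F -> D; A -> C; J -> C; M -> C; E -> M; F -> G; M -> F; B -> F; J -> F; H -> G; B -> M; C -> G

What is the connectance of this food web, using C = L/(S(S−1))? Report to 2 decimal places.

The web has S = 13 species and L = 29 feeding links.
C = L / (S(S−1)) = 29 / 156 = 0.1859 ≈ 0.19.

C = 0.19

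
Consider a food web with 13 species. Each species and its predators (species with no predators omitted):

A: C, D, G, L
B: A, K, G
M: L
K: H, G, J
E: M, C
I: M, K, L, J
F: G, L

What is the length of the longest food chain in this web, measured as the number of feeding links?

One longest chain: I → K → H.
It has 3 species and 2 links.

2 links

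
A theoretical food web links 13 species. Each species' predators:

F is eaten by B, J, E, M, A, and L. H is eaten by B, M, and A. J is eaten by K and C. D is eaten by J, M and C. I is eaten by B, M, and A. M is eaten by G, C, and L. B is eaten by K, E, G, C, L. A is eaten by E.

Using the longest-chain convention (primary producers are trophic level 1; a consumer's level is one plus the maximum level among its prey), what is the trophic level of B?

Trophic level 2

F is a producer → level 1.
B eats F (level 1); other prey at levels: H 1, I 1 → level 2.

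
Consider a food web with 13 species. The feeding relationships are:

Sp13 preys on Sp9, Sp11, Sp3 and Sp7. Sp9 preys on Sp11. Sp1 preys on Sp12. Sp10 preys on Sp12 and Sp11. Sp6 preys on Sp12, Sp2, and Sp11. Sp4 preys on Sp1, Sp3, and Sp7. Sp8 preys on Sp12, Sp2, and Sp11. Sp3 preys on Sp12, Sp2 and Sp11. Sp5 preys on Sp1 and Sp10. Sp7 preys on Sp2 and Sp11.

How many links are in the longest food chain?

2 links

One longest chain: Sp2 → Sp3 → Sp4.
It has 3 species and 2 links.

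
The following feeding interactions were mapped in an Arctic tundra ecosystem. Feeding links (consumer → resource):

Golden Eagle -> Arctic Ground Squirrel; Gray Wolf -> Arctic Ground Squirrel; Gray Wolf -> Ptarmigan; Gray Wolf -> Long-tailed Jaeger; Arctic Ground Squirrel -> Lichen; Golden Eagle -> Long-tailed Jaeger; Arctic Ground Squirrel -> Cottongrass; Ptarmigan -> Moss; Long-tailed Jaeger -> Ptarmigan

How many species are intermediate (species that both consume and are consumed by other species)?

3

Intermediate species (has both prey and predators): Ptarmigan, Arctic Ground Squirrel, Long-tailed Jaeger.
Count: 3.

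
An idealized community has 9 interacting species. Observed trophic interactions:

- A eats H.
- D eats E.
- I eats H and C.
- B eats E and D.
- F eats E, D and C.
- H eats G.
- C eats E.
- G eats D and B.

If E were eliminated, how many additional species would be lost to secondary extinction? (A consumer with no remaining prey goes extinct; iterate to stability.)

Remove E.
Round 1: D (all prey gone), C (all prey gone) → extinct.
Round 2: F (all prey gone), B (all prey gone) → extinct.
Round 3: G (all prey gone) → extinct.
Round 4: H (all prey gone) → extinct.
Round 5: I (all prey gone), A (all prey gone) → extinct.
No further losses. Total secondary extinctions: 8.

8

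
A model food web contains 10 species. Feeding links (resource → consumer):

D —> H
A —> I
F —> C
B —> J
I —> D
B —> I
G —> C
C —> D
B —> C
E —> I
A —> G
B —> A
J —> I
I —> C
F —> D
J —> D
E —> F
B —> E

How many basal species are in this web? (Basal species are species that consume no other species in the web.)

1

Basal species (no prey listed): B.
Count: 1.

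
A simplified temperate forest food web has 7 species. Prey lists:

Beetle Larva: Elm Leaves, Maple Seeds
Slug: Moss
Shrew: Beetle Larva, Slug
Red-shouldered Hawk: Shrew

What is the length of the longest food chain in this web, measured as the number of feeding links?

3 links

One longest chain: Elm Leaves → Beetle Larva → Shrew → Red-shouldered Hawk.
It has 4 species and 3 links.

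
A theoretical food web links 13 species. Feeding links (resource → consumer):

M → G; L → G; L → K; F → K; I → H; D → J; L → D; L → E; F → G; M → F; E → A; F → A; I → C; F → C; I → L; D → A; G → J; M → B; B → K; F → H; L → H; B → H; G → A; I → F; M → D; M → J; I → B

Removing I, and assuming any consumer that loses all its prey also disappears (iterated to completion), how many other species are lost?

2

Remove I.
Round 1: L (all prey gone) → extinct.
Round 2: E (all prey gone) → extinct.
No further losses. Total secondary extinctions: 2.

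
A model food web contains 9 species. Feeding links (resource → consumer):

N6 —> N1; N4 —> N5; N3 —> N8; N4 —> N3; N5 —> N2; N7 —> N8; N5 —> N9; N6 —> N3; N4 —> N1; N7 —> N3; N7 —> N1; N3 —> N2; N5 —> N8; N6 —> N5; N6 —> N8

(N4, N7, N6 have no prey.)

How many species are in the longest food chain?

One longest chain: N4 → N5 → N9.
It has 3 species and 2 links.

3 species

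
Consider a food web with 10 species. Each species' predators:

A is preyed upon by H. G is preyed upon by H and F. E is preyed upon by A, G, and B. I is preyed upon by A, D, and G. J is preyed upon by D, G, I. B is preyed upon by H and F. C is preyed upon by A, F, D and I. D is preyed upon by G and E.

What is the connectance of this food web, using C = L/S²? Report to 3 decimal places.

The web has S = 10 species and L = 20 feeding links.
C = L / S² = 20 / 100 = 0.2000 ≈ 0.200.

C = 0.200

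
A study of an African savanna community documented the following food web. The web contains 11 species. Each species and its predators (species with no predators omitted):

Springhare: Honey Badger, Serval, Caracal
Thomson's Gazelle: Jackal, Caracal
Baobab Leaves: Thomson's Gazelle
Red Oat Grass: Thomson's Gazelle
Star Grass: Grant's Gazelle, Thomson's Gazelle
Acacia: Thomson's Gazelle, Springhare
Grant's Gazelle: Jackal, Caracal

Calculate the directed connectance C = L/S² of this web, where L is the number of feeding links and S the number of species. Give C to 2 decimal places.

C = 0.11

The web has S = 11 species and L = 13 feeding links.
C = L / S² = 13 / 121 = 0.1074 ≈ 0.11.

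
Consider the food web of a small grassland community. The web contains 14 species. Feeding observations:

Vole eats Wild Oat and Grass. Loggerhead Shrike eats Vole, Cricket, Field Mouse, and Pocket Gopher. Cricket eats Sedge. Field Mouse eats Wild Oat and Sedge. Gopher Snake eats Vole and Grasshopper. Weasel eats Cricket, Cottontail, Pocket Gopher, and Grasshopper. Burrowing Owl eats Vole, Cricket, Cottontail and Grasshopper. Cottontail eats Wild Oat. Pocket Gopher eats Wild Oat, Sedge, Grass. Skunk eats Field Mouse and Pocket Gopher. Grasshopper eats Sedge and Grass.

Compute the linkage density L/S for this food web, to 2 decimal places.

There are L = 27 links among S = 14 species.
L/S = 27/14 = 1.9286 ≈ 1.93.

L/S = 1.93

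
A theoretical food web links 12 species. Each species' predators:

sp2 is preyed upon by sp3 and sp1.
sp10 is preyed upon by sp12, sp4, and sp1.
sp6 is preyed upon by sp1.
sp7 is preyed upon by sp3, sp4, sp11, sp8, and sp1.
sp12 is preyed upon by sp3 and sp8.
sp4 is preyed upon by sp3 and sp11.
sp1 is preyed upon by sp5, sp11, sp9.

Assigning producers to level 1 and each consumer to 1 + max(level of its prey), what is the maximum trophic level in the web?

Producers (level 1): sp10, sp6, sp2, sp7.
sp10 → sp12 → sp3 gives sp3 level 3.
No species has a prey at level 3, so no species reaches level 4.

3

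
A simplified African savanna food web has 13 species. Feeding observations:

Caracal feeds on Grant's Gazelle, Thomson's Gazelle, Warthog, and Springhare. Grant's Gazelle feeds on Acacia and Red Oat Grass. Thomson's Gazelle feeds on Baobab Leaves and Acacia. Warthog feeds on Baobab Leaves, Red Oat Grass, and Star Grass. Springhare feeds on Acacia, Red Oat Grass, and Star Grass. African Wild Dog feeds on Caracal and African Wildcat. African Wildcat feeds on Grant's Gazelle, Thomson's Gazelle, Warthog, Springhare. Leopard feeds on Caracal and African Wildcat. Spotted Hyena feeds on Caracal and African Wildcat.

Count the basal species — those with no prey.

4

Basal species (no prey listed): Star Grass, Acacia, Baobab Leaves, Red Oat Grass.
Count: 4.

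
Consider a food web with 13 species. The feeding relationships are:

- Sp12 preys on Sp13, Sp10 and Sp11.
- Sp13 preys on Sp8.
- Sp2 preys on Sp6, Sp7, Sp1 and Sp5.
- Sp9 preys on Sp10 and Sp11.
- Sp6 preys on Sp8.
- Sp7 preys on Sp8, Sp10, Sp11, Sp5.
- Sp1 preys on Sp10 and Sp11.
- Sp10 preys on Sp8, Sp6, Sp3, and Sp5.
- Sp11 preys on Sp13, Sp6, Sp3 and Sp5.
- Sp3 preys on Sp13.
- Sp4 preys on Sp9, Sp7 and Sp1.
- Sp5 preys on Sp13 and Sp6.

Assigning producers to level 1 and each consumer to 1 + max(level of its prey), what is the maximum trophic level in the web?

6

Producers (level 1): Sp8.
Sp8 → Sp13 → Sp3 → Sp11 → Sp1 → Sp4 gives Sp4 level 6.
No species has a prey at level 6, so no species reaches level 7.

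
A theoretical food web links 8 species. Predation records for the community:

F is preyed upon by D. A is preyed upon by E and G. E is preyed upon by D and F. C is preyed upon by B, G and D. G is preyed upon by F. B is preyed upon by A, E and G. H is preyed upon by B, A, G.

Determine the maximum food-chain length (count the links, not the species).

One longest chain: H → B → A → G → F → D.
It has 6 species and 5 links.

5 links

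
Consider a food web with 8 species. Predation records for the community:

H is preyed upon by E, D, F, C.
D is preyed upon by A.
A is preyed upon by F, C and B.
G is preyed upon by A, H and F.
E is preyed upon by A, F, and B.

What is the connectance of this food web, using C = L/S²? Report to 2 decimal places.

C = 0.22

The web has S = 8 species and L = 14 feeding links.
C = L / S² = 14 / 64 = 0.2188 ≈ 0.22.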